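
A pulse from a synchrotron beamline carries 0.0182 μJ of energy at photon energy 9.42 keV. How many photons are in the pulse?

1.21e7 photons

Per-photon energy: E = 1.509e-15 J (from energy = 9.42 keV).
N = E_total / E_photon = 1.82e-8 J / 1.509e-15 J = 1.21e7.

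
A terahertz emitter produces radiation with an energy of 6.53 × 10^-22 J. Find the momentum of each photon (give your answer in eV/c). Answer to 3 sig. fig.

The photon relation is p = E/c, giving p = 2.178 × 10^-30 kg·m/s.
Converting to eV/c: p = 0.004076 eV/c ≈ 4.08 × 10^-3 eV/c.

4.08 × 10^-3 eV/c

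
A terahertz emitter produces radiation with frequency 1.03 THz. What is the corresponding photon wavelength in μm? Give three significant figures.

Use c = 2.99792458e8 m/s.
In SI units: f = 1.03 THz = 1.03e12 Hz.
Apply λ = c/f: λ = 2.911e-4 m.
Converting to μm: λ = 291.1 μm ≈ 291 μm.

291 μm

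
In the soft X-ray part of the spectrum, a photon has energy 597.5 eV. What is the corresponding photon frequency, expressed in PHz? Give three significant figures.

(h = 6.62607015 × 10^-34 J·s, 1 eV = 1.602176634 × 10^-19 J.)
In SI units: E = 597.5 eV = 9.5730 × 10^-17 J.
For a photon f = E/h, so f = 1.445 × 10^17 Hz.
Converting to PHz: f = 144.5 PHz ≈ 144 PHz.

144 PHz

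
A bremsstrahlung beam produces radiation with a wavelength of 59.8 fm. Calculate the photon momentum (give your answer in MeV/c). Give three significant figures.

First convert: λ = 59.8 fm = 5.98e-14 m.
Since p = h/λ for a photon, p = 1.108e-20 kg·m/s.
Converting to MeV/c: p = 20.73 MeV/c ≈ 20.7 MeV/c.

20.7 MeV/c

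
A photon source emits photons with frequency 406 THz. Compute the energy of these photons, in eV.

First convert: f = 406 THz = 4.06e14 Hz.
For a photon E = hf, so E = 2.690e-19 J.
Converting to eV: E = 1.679 eV ≈ 1.68 eV.

1.68 eV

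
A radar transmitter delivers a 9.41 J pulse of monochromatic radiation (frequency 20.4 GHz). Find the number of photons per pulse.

Per-photon energy: E = 1.352e-23 J (from frequency = 20.4 GHz).
N = E_total / E_photon = 9.41 J / 1.352e-23 J = 6.96e23.

6.96e23 photons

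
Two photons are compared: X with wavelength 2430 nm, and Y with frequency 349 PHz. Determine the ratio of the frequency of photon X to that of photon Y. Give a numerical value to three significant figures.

3.53e-4

f_X = 1.234e14 Hz (from wavelength = 2430 nm, via f = c/λ).
f_Y = 3.490e17 Hz (from frequency = 349 PHz, via f given directly).
Ratio = 1.234e14 / 3.490e17 = 3.53e-4.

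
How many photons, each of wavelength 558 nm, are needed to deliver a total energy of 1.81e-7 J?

5.08e11 photons

Per-photon energy: E = 3.560e-19 J (from wavelength = 558 nm).
N = E_total / E_photon = 1.81e-7 J / 3.560e-19 J = 5.08e11.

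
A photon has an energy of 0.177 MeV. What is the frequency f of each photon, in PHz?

4.28e4 PHz

(h = 6.62607015e-34 J·s, 1 eV = 1.602176634e-19 J.)
In SI units: E = 0.177 MeV = 2.8359e-14 J.
Apply f = E/h: f = 4.280e19 Hz.
Converting to PHz: f = 42800 PHz ≈ 4.28e4 PHz.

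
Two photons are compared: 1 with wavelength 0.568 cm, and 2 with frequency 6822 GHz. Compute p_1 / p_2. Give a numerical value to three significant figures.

7.74 × 10^-3

p_1 = 1.167 × 10^-31 kg·m/s (from wavelength = 0.568 cm, via p = h/λ).
p_2 = 1.508 × 10^-29 kg·m/s (from frequency = 6822 GHz, via p = hf/c).
Ratio = 1.167 × 10^-31 / 1.508 × 10^-29 = 7.74 × 10^-3.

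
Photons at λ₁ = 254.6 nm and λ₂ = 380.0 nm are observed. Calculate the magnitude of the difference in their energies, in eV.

1.61 eV

Using E = hc/λ: E₁ = 7.8022 × 10^-19 J, E₂ = 5.2275 × 10^-19 J.
|ΔE| = |7.8022 × 10^-19 − 5.2275 × 10^-19| = 2.57 × 10^-19 J = 1.61 eV.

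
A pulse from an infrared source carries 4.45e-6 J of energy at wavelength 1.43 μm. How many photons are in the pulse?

Per-photon energy: E = 1.389e-19 J (from wavelength = 1.43 μm).
N = E_total / E_photon = 4.45e-6 J / 1.389e-19 J = 3.20e13.

3.20e13 photons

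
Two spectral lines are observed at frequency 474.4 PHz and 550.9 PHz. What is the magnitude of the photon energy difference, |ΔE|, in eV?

Using E = hf: E₁ = 3.1434e-16 J, E₂ = 3.6503e-16 J.
|ΔE| = |3.1434e-16 − 3.6503e-16| = 5.07e-17 J = 316 eV.

316 eV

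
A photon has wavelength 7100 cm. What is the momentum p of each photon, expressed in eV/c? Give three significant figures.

In SI units: λ = 7100 cm = 71 m.
For a photon p = h/λ, so p = 9.332 × 10^-36 kg·m/s.
Converting to eV/c: p = 1.746 × 10^-8 eV/c ≈ 1.75 × 10^-8 eV/c.

1.75 × 10^-8 eV/c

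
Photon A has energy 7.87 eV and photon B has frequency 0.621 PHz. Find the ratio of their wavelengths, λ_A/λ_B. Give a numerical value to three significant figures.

λ_A = 1.575e-7 m (from energy = 7.87 eV, via λ = hc/E).
λ_B = 4.828e-7 m (from frequency = 0.621 PHz, via λ = c/f).
Ratio = 1.575e-7 / 4.828e-7 = 0.326.

0.326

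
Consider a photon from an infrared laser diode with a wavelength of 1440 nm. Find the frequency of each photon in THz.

208 THz

First convert: λ = 1440 nm = 1.44e-6 m.
The photon relation is f = c/λ, giving f = 2.082e14 Hz.
Converting to THz: f = 208.2 THz ≈ 208 THz.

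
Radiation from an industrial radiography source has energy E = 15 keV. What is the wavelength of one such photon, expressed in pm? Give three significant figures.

Use h = 6.62607015 × 10^-34 J·s, c = 2.99792458 × 10^8 m/s, 1 eV = 1.602176634 × 10^-19 J.
Convert to SI: E = 15 keV = 2.4033 × 10^-15 J.
Apply λ = hc/E: λ = 8.266 × 10^-11 m.
Converting to pm: λ = 82.66 pm ≈ 82.7 pm.

82.7 pm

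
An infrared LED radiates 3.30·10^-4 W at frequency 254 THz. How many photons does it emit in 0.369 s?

7.24·10^14 photons

Total energy: E_total = P·t = 3.30·10^-4 × 0.369 = 1.218·10^-4 J.
Per-photon energy: E = 1.683·10^-19 J.
N = E_total / E_photon = 7.24·10^14.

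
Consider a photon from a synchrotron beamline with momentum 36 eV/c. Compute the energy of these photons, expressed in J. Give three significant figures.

(c = 2.99792458e8 m/s, 1 eV = 1.602176634e-19 J.)
First convert: p = 36 eV/c = 1.9239e-26 kg·m/s.
For a photon E = pc, so E = 5.768e-18 J.
So E ≈ 5.77e-18 J.

5.77e-18 J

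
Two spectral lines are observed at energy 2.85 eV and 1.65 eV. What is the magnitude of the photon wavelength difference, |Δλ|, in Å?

Using λ = hc/E: λ₁ = 4.350e-7 m, λ₂ = 7.514e-7 m.
|Δλ| = |4.350e-7 − 7.514e-7| = 3.16e-7 m = 3160 Å.

3160 Å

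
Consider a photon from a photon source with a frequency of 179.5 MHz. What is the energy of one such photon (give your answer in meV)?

7.42 × 10^-4 meV

Convert to SI: f = 179.5 MHz = 1.795 × 10^8 Hz.
Apply E = hf: E = 1.189 × 10^-25 J.
Converting to meV: E = 7.424 × 10^-4 meV ≈ 7.42 × 10^-4 meV.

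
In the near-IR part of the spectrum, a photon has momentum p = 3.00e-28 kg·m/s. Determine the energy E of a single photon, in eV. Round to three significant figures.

(c = 2.99792458e8 m/s, 1 eV = 1.602176634e-19 J.)
Since E = pc for a photon, E = 8.994e-20 J.
Converting to eV: E = 0.5613 eV ≈ 0.561 eV.

0.561 eV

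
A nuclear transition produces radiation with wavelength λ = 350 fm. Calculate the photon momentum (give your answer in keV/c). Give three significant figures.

3540 keV/c

(h = 6.62607015 × 10^-34 J·s, c = 2.99792458 × 10^8 m/s, 1 eV = 1.602176634 × 10^-19 J.)
Convert to SI: λ = 350 fm = 3.5 × 10^-13 m.
Since p = h/λ for a photon, p = 1.893 × 10^-21 kg·m/s.
Converting to keV/c: p = 3542 keV/c ≈ 3540 keV/c.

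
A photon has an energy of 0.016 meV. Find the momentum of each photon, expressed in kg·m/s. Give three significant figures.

Take c = 2.99792458e8 m/s, 1 eV = 1.602176634e-19 J.
In SI units: E = 0.016 meV = 2.5635e-24 J.
The photon relation is p = E/c, giving p = 8.551e-33 kg·m/s.
So p ≈ 8.55e-33 kg·m/s.

8.55e-33 kg·m/s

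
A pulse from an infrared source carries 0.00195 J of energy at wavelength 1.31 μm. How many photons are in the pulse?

1.29e16 photons

Per-photon energy: E = 1.516e-19 J (from wavelength = 1.31 μm).
N = E_total / E_photon = 0.00195 J / 1.516e-19 J = 1.29e16.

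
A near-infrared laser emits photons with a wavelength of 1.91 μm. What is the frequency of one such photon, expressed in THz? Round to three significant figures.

157 THz

Take c = 2.99792458 × 10^8 m/s.
Convert to SI: λ = 1.91 μm = 1.91 × 10^-6 m.
Apply f = c/λ: f = 1.570 × 10^14 Hz.
Converting to THz: f = 157.0 THz ≈ 157 THz.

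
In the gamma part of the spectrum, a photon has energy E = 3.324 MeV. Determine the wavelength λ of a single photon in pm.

0.373 pm

First convert: E = 3.324 MeV = 5.3256 × 10^-13 J.
The photon relation is λ = hc/E, giving λ = 3.730 × 10^-13 m.
Converting to pm: λ = 0.3730 pm ≈ 0.373 pm.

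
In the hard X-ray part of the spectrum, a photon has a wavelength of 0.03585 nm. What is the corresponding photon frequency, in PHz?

In SI units: λ = 0.03585 nm = 3.585 × 10^-11 m.
Apply f = c/λ: f = 8.362 × 10^18 Hz.
Converting to PHz: f = 8362 PHz ≈ 8360 PHz.

8360 PHz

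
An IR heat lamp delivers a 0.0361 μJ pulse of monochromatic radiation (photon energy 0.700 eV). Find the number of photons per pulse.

3.22e11 photons

Per-photon energy: E = 1.122e-19 J (from energy = 0.700 eV).
N = E_total / E_photon = 3.61e-8 J / 1.122e-19 J = 3.22e11.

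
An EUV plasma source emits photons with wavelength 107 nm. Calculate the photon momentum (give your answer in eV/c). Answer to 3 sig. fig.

11.6 eV/c

(h = 6.62607015 × 10^-34 J·s, c = 2.99792458 × 10^8 m/s, 1 eV = 1.602176634 × 10^-19 J.)
In SI units: λ = 107 nm = 1.07 × 10^-7 m.
The photon relation is p = h/λ, giving p = 6.193 × 10^-27 kg·m/s.
Converting to eV/c: p = 11.59 eV/c ≈ 11.6 eV/c.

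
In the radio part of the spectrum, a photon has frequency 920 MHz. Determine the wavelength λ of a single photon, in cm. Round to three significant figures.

32.6 cm

Convert to SI: f = 920 MHz = 9.2 × 10^8 Hz.
For a photon λ = c/f, so λ = 0.3259 m.
Converting to cm: λ = 32.59 cm ≈ 32.6 cm.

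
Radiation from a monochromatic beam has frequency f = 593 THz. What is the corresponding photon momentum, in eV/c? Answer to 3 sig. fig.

(h = 6.62607015e-34 J·s, c = 2.99792458e8 m/s, 1 eV = 1.602176634e-19 J.)
First convert: f = 593 THz = 5.93e14 Hz.
Since p = hf/c for a photon, p = 1.311e-27 kg·m/s.
Converting to eV/c: p = 2.452 eV/c ≈ 2.45 eV/c.

2.45 eV/c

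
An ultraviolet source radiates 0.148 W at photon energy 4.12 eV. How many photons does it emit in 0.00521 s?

Total energy: E_total = P·t = 0.148 × 0.00521 = 7.711·10^-4 J.
Per-photon energy: E = 6.601·10^-19 J.
N = E_total / E_photon = 1.17·10^15.

1.17·10^15 photons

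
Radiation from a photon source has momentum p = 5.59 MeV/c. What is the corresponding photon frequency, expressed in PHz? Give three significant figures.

1.35·10^6 PHz

Take h = 6.62607015·10^-34 J·s, c = 2.99792458·10^8 m/s, 1 eV = 1.602176634·10^-19 J.
Convert to SI: p = 5.59 MeV/c = 2.9875·10^-21 kg·m/s.
Apply f = pc/h: f = 1.352·10^21 Hz.
Converting to PHz: f = 1.352·10^6 PHz ≈ 1.35·10^6 PHz.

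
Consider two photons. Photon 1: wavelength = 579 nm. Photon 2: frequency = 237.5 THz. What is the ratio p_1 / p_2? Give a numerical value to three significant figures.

p_1 = 1.144e-27 kg·m/s (from wavelength = 579 nm, via p = h/λ).
p_2 = 5.249e-28 kg·m/s (from frequency = 237.5 THz, via p = hf/c).
Ratio = 1.144e-27 / 5.249e-28 = 2.18.

2.18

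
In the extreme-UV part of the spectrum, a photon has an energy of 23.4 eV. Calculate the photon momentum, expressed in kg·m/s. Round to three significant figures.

1.25e-26 kg·m/s

First convert: E = 23.4 eV = 3.7491e-18 J.
The photon relation is p = E/c, giving p = 1.251e-26 kg·m/s.
So p ≈ 1.25e-26 kg·m/s.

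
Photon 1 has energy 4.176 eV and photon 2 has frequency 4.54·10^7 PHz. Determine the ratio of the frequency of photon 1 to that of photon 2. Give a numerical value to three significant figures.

2.22·10^-8

f_1 = 1.010·10^15 Hz (from energy = 4.176 eV, via f = E/h).
f_2 = 4.540·10^22 Hz (from frequency = 4.54·10^7 PHz, via f given directly).
Ratio = 1.010·10^15 / 4.540·10^22 = 2.22·10^-8.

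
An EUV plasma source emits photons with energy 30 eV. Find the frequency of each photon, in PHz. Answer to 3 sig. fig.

Use h = 6.62607015 × 10^-34 J·s, 1 eV = 1.602176634 × 10^-19 J.
First convert: E = 30 eV = 4.8065 × 10^-18 J.
Since f = E/h for a photon, f = 7.254 × 10^15 Hz.
Converting to PHz: f = 7.254 PHz ≈ 7.25 PHz.

7.25 PHz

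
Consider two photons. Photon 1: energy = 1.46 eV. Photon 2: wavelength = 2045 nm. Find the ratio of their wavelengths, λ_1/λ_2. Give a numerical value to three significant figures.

λ_1 = 8.492 × 10^-7 m (from energy = 1.46 eV, via λ = hc/E).
λ_2 = 2.045 × 10^-6 m (from wavelength = 2045 nm, via λ given directly).
Ratio = 8.492 × 10^-7 / 2.045 × 10^-6 = 0.415.

0.415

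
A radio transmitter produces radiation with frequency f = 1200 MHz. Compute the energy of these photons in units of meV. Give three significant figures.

Use h = 6.62607015e-34 J·s, 1 eV = 1.602176634e-19 J.
First convert: f = 1200 MHz = 1.2e9 Hz.
For a photon E = hf, so E = 7.951e-25 J.
Converting to meV: E = 0.004963 meV ≈ 4.96e-3 meV.

4.96e-3 meV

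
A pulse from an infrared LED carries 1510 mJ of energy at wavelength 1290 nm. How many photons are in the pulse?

Per-photon energy: E = 1.540·10^-19 J (from wavelength = 1290 nm).
N = E_total / E_photon = 1.51 J / 1.540·10^-19 J = 9.81·10^18.

9.81·10^18 photons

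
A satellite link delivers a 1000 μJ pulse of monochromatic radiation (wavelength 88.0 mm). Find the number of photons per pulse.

4.43 × 10^20 photons

Per-photon energy: E = 2.257 × 10^-24 J (from wavelength = 88.0 mm).
N = E_total / E_photon = 0.00100 J / 2.257 × 10^-24 J = 4.43 × 10^20.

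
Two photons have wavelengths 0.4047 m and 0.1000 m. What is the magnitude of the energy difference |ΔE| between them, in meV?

9.33e-3 meV

Using E = hc/λ: E₁ = 4.9084e-25 J, E₂ = 1.9864e-24 J.
|ΔE| = |4.9084e-25 − 1.9864e-24| = 1.50e-24 J = 9.33e-3 meV.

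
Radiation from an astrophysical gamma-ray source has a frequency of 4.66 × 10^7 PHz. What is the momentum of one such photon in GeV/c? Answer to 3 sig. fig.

0.193 GeV/c

Convert to SI: f = 4.66 × 10^7 PHz = 4.66 × 10^22 Hz.
Since p = hf/c for a photon, p = 1.030 × 10^-19 kg·m/s.
Converting to GeV/c: p = 0.1927 GeV/c ≈ 0.193 GeV/c.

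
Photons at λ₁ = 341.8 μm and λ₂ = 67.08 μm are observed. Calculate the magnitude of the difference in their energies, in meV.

14.9 meV

Using E = hc/λ: E₁ = 5.8117 × 10^-22 J, E₂ = 2.9613 × 10^-21 J.
|ΔE| = |5.8117 × 10^-22 − 2.9613 × 10^-21| = 2.38 × 10^-21 J = 14.9 meV.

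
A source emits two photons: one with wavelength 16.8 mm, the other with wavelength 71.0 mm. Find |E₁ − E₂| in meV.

0.0563 meV

Using E = hc/λ: E₁ = 1.182·10^-23 J, E₂ = 2.798·10^-24 J.
|ΔE| = |1.182·10^-23 − 2.798·10^-24| = 9.03·10^-24 J = 0.0563 meV.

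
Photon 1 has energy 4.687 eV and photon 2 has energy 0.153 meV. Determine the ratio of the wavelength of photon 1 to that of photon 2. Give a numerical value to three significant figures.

3.26·10^-5

λ_1 = 2.645·10^-7 m (from energy = 4.687 eV, via λ = hc/E).
λ_2 = 0.008104 m (from energy = 0.153 meV, via λ = hc/E).
Ratio = 2.645·10^-7 / 0.008104 = 3.26·10^-5.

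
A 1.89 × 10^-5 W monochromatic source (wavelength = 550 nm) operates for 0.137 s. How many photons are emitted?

Total energy: E_total = P·t = 1.89 × 10^-5 × 0.137 = 2.589 × 10^-6 J.
Per-photon energy: E = 3.612 × 10^-19 J.
N = E_total / E_photon = 7.17 × 10^12.

7.17 × 10^12 photons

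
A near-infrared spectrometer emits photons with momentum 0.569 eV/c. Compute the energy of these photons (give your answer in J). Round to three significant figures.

9.12 × 10^-20 J

In SI units: p = 0.569 eV/c = 3.0409 × 10^-28 kg·m/s.
The photon relation is E = pc, giving E = 9.116 × 10^-20 J.
So E ≈ 9.12 × 10^-20 J.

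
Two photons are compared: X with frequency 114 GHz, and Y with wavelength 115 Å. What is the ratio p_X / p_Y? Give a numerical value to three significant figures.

p_X = 2.520e-31 kg·m/s (from frequency = 114 GHz, via p = hf/c).
p_Y = 5.762e-26 kg·m/s (from wavelength = 115 Å, via p = h/λ).
Ratio = 2.520e-31 / 5.762e-26 = 4.37e-6.

4.37e-6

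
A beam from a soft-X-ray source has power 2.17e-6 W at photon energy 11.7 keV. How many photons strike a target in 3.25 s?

Total energy: E_total = P·t = 2.17e-6 × 3.25 = 7.052e-6 J.
Per-photon energy: E = 1.875e-15 J.
N = E_total / E_photon = 3.76e9.

3.76e9 photons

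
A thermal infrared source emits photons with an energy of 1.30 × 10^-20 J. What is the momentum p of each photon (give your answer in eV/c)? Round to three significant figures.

The photon relation is p = E/c, giving p = 4.336 × 10^-29 kg·m/s.
Converting to eV/c: p = 0.08114 eV/c ≈ 0.0811 eV/c.

0.0811 eV/c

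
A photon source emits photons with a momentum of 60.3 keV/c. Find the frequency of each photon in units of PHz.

Convert to SI: p = 60.3 keV/c = 3.2226 × 10^-23 kg·m/s.
Since f = pc/h for a photon, f = 1.458 × 10^19 Hz.
Converting to PHz: f = 14580 PHz ≈ 1.46 × 10^4 PHz.

1.46 × 10^4 PHz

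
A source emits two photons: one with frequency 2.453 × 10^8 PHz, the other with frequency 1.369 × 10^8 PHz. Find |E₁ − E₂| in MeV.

Using E = hf: E₁ = 1.6254 × 10^-10 J, E₂ = 9.0711 × 10^-11 J.
|ΔE| = |1.6254 × 10^-10 − 9.0711 × 10^-11| = 7.18 × 10^-11 J = 448 MeV.

448 MeV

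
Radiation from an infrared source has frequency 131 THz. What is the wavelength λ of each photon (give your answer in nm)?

2290 nm

(c = 2.99792458 × 10^8 m/s.)
First convert: f = 131 THz = 1.31 × 10^14 Hz.
Since λ = c/f for a photon, λ = 2.288 × 10^-6 m.
Converting to nm: λ = 2288 nm ≈ 2290 nm.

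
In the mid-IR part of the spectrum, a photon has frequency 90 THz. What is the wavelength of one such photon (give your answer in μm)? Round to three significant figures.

Convert to SI: f = 90 THz = 9.0e13 Hz.
Since λ = c/f for a photon, λ = 3.331e-6 m.
Converting to μm: λ = 3.331 μm ≈ 3.33 μm.

3.33 μm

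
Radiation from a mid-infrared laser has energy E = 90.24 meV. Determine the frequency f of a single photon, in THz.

21.8 THz

Use h = 6.62607015 × 10^-34 J·s, 1 eV = 1.602176634 × 10^-19 J.
In SI units: E = 90.24 meV = 1.4458 × 10^-20 J.
For a photon f = E/h, so f = 2.182 × 10^13 Hz.
Converting to THz: f = 21.82 THz ≈ 21.8 THz.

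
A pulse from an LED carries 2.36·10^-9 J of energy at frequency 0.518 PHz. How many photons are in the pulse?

6.88·10^9 photons

Per-photon energy: E = 3.432·10^-19 J (from frequency = 0.518 PHz).
N = E_total / E_photon = 2.36·10^-9 J / 3.432·10^-19 J = 6.88·10^9.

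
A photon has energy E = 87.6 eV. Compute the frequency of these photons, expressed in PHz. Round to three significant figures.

First convert: E = 87.6 eV = 1.4035·10^-17 J.
The photon relation is f = E/h, giving f = 2.118·10^16 Hz.
Converting to PHz: f = 21.18 PHz ≈ 21.2 PHz.

21.2 PHz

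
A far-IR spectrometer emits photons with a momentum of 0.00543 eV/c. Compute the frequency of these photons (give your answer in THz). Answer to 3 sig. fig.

1.31 THz

Use h = 6.62607015 × 10^-34 J·s, c = 2.99792458 × 10^8 m/s, 1 eV = 1.602176634 × 10^-19 J.
In SI units: p = 0.00543 eV/c = 2.9019 × 10^-30 kg·m/s.
For a photon f = pc/h, so f = 1.313 × 10^12 Hz.
Converting to THz: f = 1.313 THz ≈ 1.31 THz.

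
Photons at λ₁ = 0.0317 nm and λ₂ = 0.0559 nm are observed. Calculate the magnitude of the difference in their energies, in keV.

Using E = hc/λ: E₁ = 6.266e-15 J, E₂ = 3.554e-15 J.
|ΔE| = |6.266e-15 − 3.554e-15| = 2.71e-15 J = 16.9 keV.

16.9 keV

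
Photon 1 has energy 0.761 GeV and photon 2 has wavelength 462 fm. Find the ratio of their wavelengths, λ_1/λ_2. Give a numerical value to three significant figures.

3.53·10^-3

λ_1 = 1.629·10^-15 m (from energy = 0.761 GeV, via λ = hc/E).
λ_2 = 4.620·10^-13 m (from wavelength = 462 fm, via λ given directly).
Ratio = 1.629·10^-15 / 4.620·10^-13 = 3.53·10^-3.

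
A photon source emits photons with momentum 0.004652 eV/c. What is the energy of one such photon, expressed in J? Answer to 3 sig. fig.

7.45e-22 J

Convert to SI: p = 0.004652 eV/c = 2.4862e-30 kg·m/s.
For a photon E = pc, so E = 7.453e-22 J.
So E ≈ 7.45e-22 J.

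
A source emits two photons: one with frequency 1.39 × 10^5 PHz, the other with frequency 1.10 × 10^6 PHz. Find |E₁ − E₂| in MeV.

3.97 MeV

Using E = hf: E₁ = 9.210 × 10^-14 J, E₂ = 7.289 × 10^-13 J.
|ΔE| = |9.210 × 10^-14 − 7.289 × 10^-13| = 6.37 × 10^-13 J = 3.97 MeV.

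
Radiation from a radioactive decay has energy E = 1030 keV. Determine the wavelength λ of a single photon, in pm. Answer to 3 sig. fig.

(h = 6.62607015·10^-34 J·s, c = 2.99792458·10^8 m/s, 1 eV = 1.602176634·10^-19 J.)
First convert: E = 1030 keV = 1.6502·10^-13 J.
For a photon λ = hc/E, so λ = 1.204·10^-12 m.
Converting to pm: λ = 1.204 pm ≈ 1.20 pm.

1.20 pm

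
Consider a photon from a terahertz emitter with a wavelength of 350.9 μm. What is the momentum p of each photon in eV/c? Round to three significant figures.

3.53 × 10^-3 eV/c

Take h = 6.62607015 × 10^-34 J·s, c = 2.99792458 × 10^8 m/s, 1 eV = 1.602176634 × 10^-19 J.
In SI units: λ = 350.9 μm = 3.509 × 10^-4 m.
Apply p = h/λ: p = 1.888 × 10^-30 kg·m/s.
Converting to eV/c: p = 0.003533 eV/c ≈ 3.53 × 10^-3 eV/c.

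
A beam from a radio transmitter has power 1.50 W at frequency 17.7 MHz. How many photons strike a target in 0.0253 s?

Total energy: E_total = P·t = 1.50 × 0.0253 = 0.03795 J.
Per-photon energy: E = 1.173e-26 J.
N = E_total / E_photon = 3.24e24.

3.24e24 photons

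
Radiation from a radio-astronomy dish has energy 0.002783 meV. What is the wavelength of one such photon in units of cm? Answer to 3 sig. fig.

Use h = 6.62607015e-34 J·s, c = 2.99792458e8 m/s, 1 eV = 1.602176634e-19 J.
Convert to SI: E = 0.002783 meV = 4.4589e-25 J.
Apply λ = hc/E: λ = 0.4455 m.
Converting to cm: λ = 44.55 cm ≈ 44.6 cm.

44.6 cm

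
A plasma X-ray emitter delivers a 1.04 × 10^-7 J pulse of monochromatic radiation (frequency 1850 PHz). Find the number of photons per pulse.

8.48 × 10^7 photons

Per-photon energy: E = 1.226 × 10^-15 J (from frequency = 1850 PHz).
N = E_total / E_photon = 1.04 × 10^-7 J / 1.226 × 10^-15 J = 8.48 × 10^7.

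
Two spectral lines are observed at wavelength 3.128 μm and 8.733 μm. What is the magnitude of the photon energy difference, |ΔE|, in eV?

0.254 eV

Using E = hc/λ: E₁ = 6.3505e-20 J, E₂ = 2.2746e-20 J.
|ΔE| = |6.3505e-20 − 2.2746e-20| = 4.08e-20 J = 0.254 eV.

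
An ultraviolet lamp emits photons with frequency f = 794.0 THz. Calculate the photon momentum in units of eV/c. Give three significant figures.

3.28 eV/c

Take h = 6.62607015 × 10^-34 J·s, c = 2.99792458 × 10^8 m/s, 1 eV = 1.602176634 × 10^-19 J.
Convert to SI: f = 794.0 THz = 7.940 × 10^14 Hz.
The photon relation is p = hf/c, giving p = 1.755 × 10^-27 kg·m/s.
Converting to eV/c: p = 3.284 eV/c ≈ 3.28 eV/c.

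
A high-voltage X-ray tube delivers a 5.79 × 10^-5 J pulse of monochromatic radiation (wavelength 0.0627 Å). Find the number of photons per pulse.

1.83 × 10^9 photons

Per-photon energy: E = 3.168 × 10^-14 J (from wavelength = 0.0627 Å).
N = E_total / E_photon = 5.79 × 10^-5 J / 3.168 × 10^-14 J = 1.83 × 10^9.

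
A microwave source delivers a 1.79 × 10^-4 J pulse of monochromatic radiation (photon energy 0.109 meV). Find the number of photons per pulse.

Per-photon energy: E = 1.746 × 10^-23 J (from energy = 0.109 meV).
N = E_total / E_photon = 1.79 × 10^-4 J / 1.746 × 10^-23 J = 1.02 × 10^19.

1.02 × 10^19 photons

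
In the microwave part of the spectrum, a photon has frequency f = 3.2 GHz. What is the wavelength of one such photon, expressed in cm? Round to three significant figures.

9.37 cm

Convert to SI: f = 3.2 GHz = 3.2e9 Hz.
Apply λ = c/f: λ = 0.09369 m.
Converting to cm: λ = 9.369 cm ≈ 9.37 cm.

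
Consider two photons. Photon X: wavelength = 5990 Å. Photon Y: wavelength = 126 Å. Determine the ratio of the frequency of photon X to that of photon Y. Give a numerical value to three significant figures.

f_X = 5.005e14 Hz (from wavelength = 5990 Å, via f = c/λ).
f_Y = 2.379e16 Hz (from wavelength = 126 Å, via f = c/λ).
Ratio = 5.005e14 / 2.379e16 = 0.0210.

0.0210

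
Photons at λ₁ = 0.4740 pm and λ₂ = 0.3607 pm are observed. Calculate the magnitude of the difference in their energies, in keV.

822 keV

Using E = hc/λ: E₁ = 4.1908 × 10^-13 J, E₂ = 5.5072 × 10^-13 J.
|ΔE| = |4.1908 × 10^-13 − 5.5072 × 10^-13| = 1.32 × 10^-13 J = 822 keV.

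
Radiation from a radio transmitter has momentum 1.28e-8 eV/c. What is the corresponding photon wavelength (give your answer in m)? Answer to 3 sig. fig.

96.9 m

Use h = 6.62607015e-34 J·s, c = 2.99792458e8 m/s, 1 eV = 1.602176634e-19 J.
In SI units: p = 1.28e-8 eV/c = 6.8407e-36 kg·m/s.
The photon relation is λ = h/p, giving λ = 96.86 m.
So λ ≈ 96.9 m.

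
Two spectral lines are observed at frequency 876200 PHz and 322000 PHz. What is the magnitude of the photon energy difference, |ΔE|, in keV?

Using E = hf: E₁ = 5.8058 × 10^-13 J, E₂ = 2.1336 × 10^-13 J.
|ΔE| = |5.8058 × 10^-13 − 2.1336 × 10^-13| = 3.67 × 10^-13 J = 2290 keV.

2290 keV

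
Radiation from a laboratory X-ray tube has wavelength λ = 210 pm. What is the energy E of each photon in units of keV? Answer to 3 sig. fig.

5.90 keV

Take h = 6.62607015 × 10^-34 J·s, c = 2.99792458 × 10^8 m/s, 1 eV = 1.602176634 × 10^-19 J.
First convert: λ = 210 pm = 2.1 × 10^-10 m.
The photon relation is E = hc/λ, giving E = 9.459 × 10^-16 J.
Converting to keV: E = 5.904 keV ≈ 5.90 keV.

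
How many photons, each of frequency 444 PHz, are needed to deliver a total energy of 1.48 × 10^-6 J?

Per-photon energy: E = 2.942 × 10^-16 J (from frequency = 444 PHz).
N = E_total / E_photon = 1.48 × 10^-6 J / 2.942 × 10^-16 J = 5.03 × 10^9.

5.03 × 10^9 photons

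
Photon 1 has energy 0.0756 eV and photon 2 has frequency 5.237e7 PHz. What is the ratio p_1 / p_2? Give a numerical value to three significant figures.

3.49e-10

p_1 = 4.040e-29 kg·m/s (from energy = 0.0756 eV, via p = E/c).
p_2 = 1.157e-19 kg·m/s (from frequency = 5.237e7 PHz, via p = hf/c).
Ratio = 4.040e-29 / 1.157e-19 = 3.49e-10.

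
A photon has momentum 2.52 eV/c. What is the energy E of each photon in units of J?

First convert: p = 2.52 eV/c = 1.3468e-27 kg·m/s.
For a photon E = pc, so E = 4.037e-19 J.
So E ≈ 4.04e-19 J.

4.04e-19 J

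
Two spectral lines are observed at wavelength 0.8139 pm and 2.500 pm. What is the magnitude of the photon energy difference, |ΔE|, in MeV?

1.03 MeV

Using E = hc/λ: E₁ = 2.4407 × 10^-13 J, E₂ = 7.9458 × 10^-14 J.
|ΔE| = |2.4407 × 10^-13 − 7.9458 × 10^-14| = 1.65 × 10^-13 J = 1.03 MeV.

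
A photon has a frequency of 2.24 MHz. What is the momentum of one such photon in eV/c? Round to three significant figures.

9.26 × 10^-9 eV/c

(h = 6.62607015 × 10^-34 J·s, c = 2.99792458 × 10^8 m/s, 1 eV = 1.602176634 × 10^-19 J.)
Convert to SI: f = 2.24 MHz = 2.24 × 10^6 Hz.
For a photon p = hf/c, so p = 4.951 × 10^-36 kg·m/s.
Converting to eV/c: p = 9.264 × 10^-9 eV/c ≈ 9.26 × 10^-9 eV/c.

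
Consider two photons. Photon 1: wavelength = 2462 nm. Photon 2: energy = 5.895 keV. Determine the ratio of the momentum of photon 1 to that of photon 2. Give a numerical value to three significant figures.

8.54·10^-5

p_1 = 2.691·10^-28 kg·m/s (from wavelength = 2462 nm, via p = h/λ).
p_2 = 3.150·10^-24 kg·m/s (from energy = 5.895 keV, via p = E/c).
Ratio = 2.691·10^-28 / 3.150·10^-24 = 8.54·10^-5.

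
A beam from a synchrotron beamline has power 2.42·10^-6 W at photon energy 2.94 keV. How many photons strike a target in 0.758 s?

Total energy: E_total = P·t = 2.42·10^-6 × 0.758 = 1.834·10^-6 J.
Per-photon energy: E = 4.710·10^-16 J.
N = E_total / E_photon = 3.89·10^9.

3.89·10^9 photons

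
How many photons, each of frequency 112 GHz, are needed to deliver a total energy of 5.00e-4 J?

Per-photon energy: E = 7.421e-23 J (from frequency = 112 GHz).
N = E_total / E_photon = 5.00e-4 J / 7.421e-23 J = 6.74e18.

6.74e18 photons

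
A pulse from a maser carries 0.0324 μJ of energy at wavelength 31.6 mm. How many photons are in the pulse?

5.15 × 10^15 photons

Per-photon energy: E = 6.286 × 10^-24 J (from wavelength = 31.6 mm).
N = E_total / E_photon = 3.24 × 10^-8 J / 6.286 × 10^-24 J = 5.15 × 10^15.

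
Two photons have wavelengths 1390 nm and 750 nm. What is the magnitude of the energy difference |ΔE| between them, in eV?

0.761 eV

Using E = hc/λ: E₁ = 1.429 × 10^-19 J, E₂ = 2.649 × 10^-19 J.
|ΔE| = |1.429 × 10^-19 − 2.649 × 10^-19| = 1.22 × 10^-19 J = 0.761 eV.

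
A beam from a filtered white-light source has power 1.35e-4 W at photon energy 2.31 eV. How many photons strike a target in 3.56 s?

1.30e15 photons

Total energy: E_total = P·t = 1.35e-4 × 3.56 = 4.806e-4 J.
Per-photon energy: E = 3.701e-19 J.
N = E_total / E_photon = 1.30e15.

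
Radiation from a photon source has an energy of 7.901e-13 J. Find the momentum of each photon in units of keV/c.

4930 keV/c

Take c = 2.99792458e8 m/s, 1 eV = 1.602176634e-19 J.
Apply p = E/c: p = 2.635e-21 kg·m/s.
Converting to keV/c: p = 4931 keV/c ≈ 4930 keV/c.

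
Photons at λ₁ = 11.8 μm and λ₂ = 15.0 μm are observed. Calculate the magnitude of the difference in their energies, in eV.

Using E = hc/λ: E₁ = 1.683e-20 J, E₂ = 1.324e-20 J.
|ΔE| = |1.683e-20 − 1.324e-20| = 3.59e-21 J = 0.0224 eV.

0.0224 eV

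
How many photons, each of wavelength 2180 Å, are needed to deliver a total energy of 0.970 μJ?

Per-photon energy: E = 9.112e-19 J (from wavelength = 2180 Å).
N = E_total / E_photon = 9.70e-7 J / 9.112e-19 J = 1.06e12.

1.06e12 photons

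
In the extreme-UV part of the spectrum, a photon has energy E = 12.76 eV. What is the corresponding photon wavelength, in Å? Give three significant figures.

First convert: E = 12.76 eV = 2.0444·10^-18 J.
Apply λ = hc/E: λ = 9.717·10^-8 m.
Converting to Å: λ = 971.7 Å ≈ 972 Å.

972 Å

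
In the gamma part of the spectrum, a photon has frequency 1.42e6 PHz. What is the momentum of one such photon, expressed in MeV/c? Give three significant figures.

(h = 6.62607015e-34 J·s, c = 2.99792458e8 m/s, 1 eV = 1.602176634e-19 J.)
In SI units: f = 1.42e6 PHz = 1.42e21 Hz.
The photon relation is p = hf/c, giving p = 3.139e-21 kg·m/s.
Converting to MeV/c: p = 5.873 MeV/c ≈ 5.87 MeV/c.

5.87 MeV/c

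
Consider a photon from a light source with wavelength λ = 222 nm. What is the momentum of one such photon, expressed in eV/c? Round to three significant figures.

5.58 eV/c

(h = 6.62607015e-34 J·s, c = 2.99792458e8 m/s, 1 eV = 1.602176634e-19 J.)
First convert: λ = 222 nm = 2.22e-7 m.
The photon relation is p = h/λ, giving p = 2.985e-27 kg·m/s.
Converting to eV/c: p = 5.585 eV/c ≈ 5.58 eV/c.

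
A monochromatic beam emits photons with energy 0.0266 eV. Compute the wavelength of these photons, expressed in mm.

0.0466 mm

Take h = 6.62607015e-34 J·s, c = 2.99792458e8 m/s, 1 eV = 1.602176634e-19 J.
Convert to SI: E = 0.0266 eV = 4.2618e-21 J.
The photon relation is λ = hc/E, giving λ = 4.661e-5 m.
Converting to mm: λ = 0.04661 mm ≈ 0.0466 mm.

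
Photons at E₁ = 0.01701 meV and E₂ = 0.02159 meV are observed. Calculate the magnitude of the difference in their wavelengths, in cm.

Using λ = hc/E: λ₁ = 0.072889 m, λ₂ = 0.057427 m.
|Δλ| = |0.072889 − 0.057427| = 0.0155 m = 1.55 cm.

1.55 cm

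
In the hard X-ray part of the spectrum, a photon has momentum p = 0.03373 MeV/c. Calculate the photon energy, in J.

Use c = 2.99792458 × 10^8 m/s, 1 eV = 1.602176634 × 10^-19 J.
First convert: p = 0.03373 MeV/c = 1.8026 × 10^-23 kg·m/s.
For a photon E = pc, so E = 5.404 × 10^-15 J.
So E ≈ 5.40 × 10^-15 J.

5.40 × 10^-15 J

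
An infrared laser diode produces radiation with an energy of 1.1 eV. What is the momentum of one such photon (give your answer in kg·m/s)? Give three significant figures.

Take c = 2.99792458 × 10^8 m/s, 1 eV = 1.602176634 × 10^-19 J.
Convert to SI: E = 1.1 eV = 1.7624 × 10^-19 J.
For a photon p = E/c, so p = 5.879 × 10^-28 kg·m/s.
So p ≈ 5.88 × 10^-28 kg·m/s.

5.88 × 10^-28 kg·m/s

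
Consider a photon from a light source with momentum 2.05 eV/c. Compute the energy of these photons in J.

3.28 × 10^-19 J

Use c = 2.99792458 × 10^8 m/s, 1 eV = 1.602176634 × 10^-19 J.
First convert: p = 2.05 eV/c = 1.0956 × 10^-27 kg·m/s.
Since E = pc for a photon, E = 3.284 × 10^-19 J.
So E ≈ 3.28 × 10^-19 J.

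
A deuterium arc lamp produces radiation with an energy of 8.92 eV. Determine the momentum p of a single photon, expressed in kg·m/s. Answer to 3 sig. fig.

Convert to SI: E = 8.92 eV = 1.4291e-18 J.
Since p = E/c for a photon, p = 4.767e-27 kg·m/s.
So p ≈ 4.77e-27 kg·m/s.

4.77e-27 kg·m/s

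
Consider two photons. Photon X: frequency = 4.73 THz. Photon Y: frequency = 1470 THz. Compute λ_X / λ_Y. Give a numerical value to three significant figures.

311

λ_X = 6.338e-5 m (from frequency = 4.73 THz, via λ = c/f).
λ_Y = 2.039e-7 m (from frequency = 1470 THz, via λ = c/f).
Ratio = 6.338e-5 / 2.039e-7 = 311.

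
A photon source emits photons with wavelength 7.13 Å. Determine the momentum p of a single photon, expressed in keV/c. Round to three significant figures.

Take h = 6.62607015e-34 J·s, c = 2.99792458e8 m/s, 1 eV = 1.602176634e-19 J.
First convert: λ = 7.13 Å = 7.13e-10 m.
For a photon p = h/λ, so p = 9.293e-25 kg·m/s.
Converting to keV/c: p = 1.739 keV/c ≈ 1.74 keV/c.

1.74 keV/c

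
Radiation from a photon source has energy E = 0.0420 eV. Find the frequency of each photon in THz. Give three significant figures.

10.2 THz

Take h = 6.62607015 × 10^-34 J·s, 1 eV = 1.602176634 × 10^-19 J.
Convert to SI: E = 0.0420 eV = 6.7291 × 10^-21 J.
Since f = E/h for a photon, f = 1.016 × 10^13 Hz.
Converting to THz: f = 10.16 THz ≈ 10.2 THz.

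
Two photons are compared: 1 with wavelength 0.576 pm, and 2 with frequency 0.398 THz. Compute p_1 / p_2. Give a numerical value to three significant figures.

1.31·10^9

p_1 = 1.150·10^-21 kg·m/s (from wavelength = 0.576 pm, via p = h/λ).
p_2 = 8.797·10^-31 kg·m/s (from frequency = 0.398 THz, via p = hf/c).
Ratio = 1.150·10^-21 / 8.797·10^-31 = 1.31·10^9.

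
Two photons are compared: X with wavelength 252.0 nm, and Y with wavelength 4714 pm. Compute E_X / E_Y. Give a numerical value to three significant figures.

E_X = 7.883e-19 J (from wavelength = 252.0 nm, via E = hc/λ).
E_Y = 4.214e-17 J (from wavelength = 4714 pm, via E = hc/λ).
Ratio = 7.883e-19 / 4.214e-17 = 0.0187.

0.0187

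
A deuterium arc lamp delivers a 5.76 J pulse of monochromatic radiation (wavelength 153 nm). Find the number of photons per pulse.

4.44 × 10^18 photons

Per-photon energy: E = 1.298 × 10^-18 J (from wavelength = 153 nm).
N = E_total / E_photon = 5.76 J / 1.298 × 10^-18 J = 4.44 × 10^18.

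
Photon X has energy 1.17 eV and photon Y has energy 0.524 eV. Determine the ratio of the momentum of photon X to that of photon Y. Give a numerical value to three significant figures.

2.23

p_X = 6.253 × 10^-28 kg·m/s (from energy = 1.17 eV, via p = E/c).
p_Y = 2.800 × 10^-28 kg·m/s (from energy = 0.524 eV, via p = E/c).
Ratio = 6.253 × 10^-28 / 2.800 × 10^-28 = 2.23.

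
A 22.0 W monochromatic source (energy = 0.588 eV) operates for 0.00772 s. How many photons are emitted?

1.80e18 photons

Total energy: E_total = P·t = 22.0 × 0.00772 = 0.1698 J.
Per-photon energy: E = 9.421e-20 J.
N = E_total / E_photon = 1.80e18.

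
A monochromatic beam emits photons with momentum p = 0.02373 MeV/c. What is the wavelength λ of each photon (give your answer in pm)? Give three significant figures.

First convert: p = 0.02373 MeV/c = 1.2682 × 10^-23 kg·m/s.
Apply λ = h/p: λ = 5.225 × 10^-11 m.
Converting to pm: λ = 52.25 pm ≈ 52.2 pm.

52.2 pm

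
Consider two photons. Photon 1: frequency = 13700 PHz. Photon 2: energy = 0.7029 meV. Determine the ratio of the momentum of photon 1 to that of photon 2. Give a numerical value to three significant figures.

8.06·10^7

p_1 = 3.028·10^-23 kg·m/s (from frequency = 13700 PHz, via p = hf/c).
p_2 = 3.756·10^-31 kg·m/s (from energy = 0.7029 meV, via p = E/c).
Ratio = 3.028·10^-23 / 3.756·10^-31 = 8.06·10^7.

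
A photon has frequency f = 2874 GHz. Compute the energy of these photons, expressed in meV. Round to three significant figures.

11.9 meV

Convert to SI: f = 2874 GHz = 2.874 × 10^12 Hz.
Since E = hf for a photon, E = 1.904 × 10^-21 J.
Converting to meV: E = 11.89 meV ≈ 11.9 meV.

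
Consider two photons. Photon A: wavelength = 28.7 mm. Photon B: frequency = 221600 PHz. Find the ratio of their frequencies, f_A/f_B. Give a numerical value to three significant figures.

4.71e-11

f_A = 1.045e10 Hz (from wavelength = 28.7 mm, via f = c/λ).
f_B = 2.216e20 Hz (from frequency = 221600 PHz, via f given directly).
Ratio = 1.045e10 / 2.216e20 = 4.71e-11.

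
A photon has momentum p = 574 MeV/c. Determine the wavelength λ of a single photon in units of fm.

2.16 fm

Take h = 6.62607015e-34 J·s, c = 2.99792458e8 m/s, 1 eV = 1.602176634e-19 J.
Convert to SI: p = 574 MeV/c = 3.0676e-19 kg·m/s.
Apply λ = h/p: λ = 2.160e-15 m.
Converting to fm: λ = 2.160 fm ≈ 2.16 fm.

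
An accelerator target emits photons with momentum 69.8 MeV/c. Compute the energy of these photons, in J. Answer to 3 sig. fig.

In SI units: p = 69.8 MeV/c = 3.7303 × 10^-20 kg·m/s.
Apply E = pc: E = 1.118 × 10^-11 J.
So E ≈ 1.12 × 10^-11 J.

1.12 × 10^-11 J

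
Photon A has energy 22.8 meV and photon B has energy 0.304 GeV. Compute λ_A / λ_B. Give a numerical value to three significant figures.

1.33 × 10^10

λ_A = 5.438 × 10^-5 m (from energy = 22.8 meV, via λ = hc/E).
λ_B = 4.078 × 10^-15 m (from energy = 0.304 GeV, via λ = hc/E).
Ratio = 5.438 × 10^-5 / 4.078 × 10^-15 = 1.33 × 10^10.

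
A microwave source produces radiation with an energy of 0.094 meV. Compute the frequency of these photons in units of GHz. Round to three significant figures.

Use h = 6.62607015e-34 J·s, 1 eV = 1.602176634e-19 J.
First convert: E = 0.094 meV = 1.5060e-23 J.
The photon relation is f = E/h, giving f = 2.273e10 Hz.
Converting to GHz: f = 22.73 GHz ≈ 22.7 GHz.

22.7 GHz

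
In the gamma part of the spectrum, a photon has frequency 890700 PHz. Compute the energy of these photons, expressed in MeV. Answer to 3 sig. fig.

3.68 MeV

In SI units: f = 890700 PHz = 8.907·10^20 Hz.
The photon relation is E = hf, giving E = 5.902·10^-13 J.
Converting to MeV: E = 3.684 MeV ≈ 3.68 MeV.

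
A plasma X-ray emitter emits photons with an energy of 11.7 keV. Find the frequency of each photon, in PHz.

Use h = 6.62607015e-34 J·s, 1 eV = 1.602176634e-19 J.
In SI units: E = 11.7 keV = 1.8745e-15 J.
Since f = E/h for a photon, f = 2.829e18 Hz.
Converting to PHz: f = 2829 PHz ≈ 2830 PHz.

2830 PHz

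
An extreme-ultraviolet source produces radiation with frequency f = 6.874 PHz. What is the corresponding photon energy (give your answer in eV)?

Take h = 6.62607015e-34 J·s, 1 eV = 1.602176634e-19 J.
In SI units: f = 6.874 PHz = 6.874e15 Hz.
Apply E = hf: E = 4.555e-18 J.
Converting to eV: E = 28.43 eV ≈ 28.4 eV.

28.4 eV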